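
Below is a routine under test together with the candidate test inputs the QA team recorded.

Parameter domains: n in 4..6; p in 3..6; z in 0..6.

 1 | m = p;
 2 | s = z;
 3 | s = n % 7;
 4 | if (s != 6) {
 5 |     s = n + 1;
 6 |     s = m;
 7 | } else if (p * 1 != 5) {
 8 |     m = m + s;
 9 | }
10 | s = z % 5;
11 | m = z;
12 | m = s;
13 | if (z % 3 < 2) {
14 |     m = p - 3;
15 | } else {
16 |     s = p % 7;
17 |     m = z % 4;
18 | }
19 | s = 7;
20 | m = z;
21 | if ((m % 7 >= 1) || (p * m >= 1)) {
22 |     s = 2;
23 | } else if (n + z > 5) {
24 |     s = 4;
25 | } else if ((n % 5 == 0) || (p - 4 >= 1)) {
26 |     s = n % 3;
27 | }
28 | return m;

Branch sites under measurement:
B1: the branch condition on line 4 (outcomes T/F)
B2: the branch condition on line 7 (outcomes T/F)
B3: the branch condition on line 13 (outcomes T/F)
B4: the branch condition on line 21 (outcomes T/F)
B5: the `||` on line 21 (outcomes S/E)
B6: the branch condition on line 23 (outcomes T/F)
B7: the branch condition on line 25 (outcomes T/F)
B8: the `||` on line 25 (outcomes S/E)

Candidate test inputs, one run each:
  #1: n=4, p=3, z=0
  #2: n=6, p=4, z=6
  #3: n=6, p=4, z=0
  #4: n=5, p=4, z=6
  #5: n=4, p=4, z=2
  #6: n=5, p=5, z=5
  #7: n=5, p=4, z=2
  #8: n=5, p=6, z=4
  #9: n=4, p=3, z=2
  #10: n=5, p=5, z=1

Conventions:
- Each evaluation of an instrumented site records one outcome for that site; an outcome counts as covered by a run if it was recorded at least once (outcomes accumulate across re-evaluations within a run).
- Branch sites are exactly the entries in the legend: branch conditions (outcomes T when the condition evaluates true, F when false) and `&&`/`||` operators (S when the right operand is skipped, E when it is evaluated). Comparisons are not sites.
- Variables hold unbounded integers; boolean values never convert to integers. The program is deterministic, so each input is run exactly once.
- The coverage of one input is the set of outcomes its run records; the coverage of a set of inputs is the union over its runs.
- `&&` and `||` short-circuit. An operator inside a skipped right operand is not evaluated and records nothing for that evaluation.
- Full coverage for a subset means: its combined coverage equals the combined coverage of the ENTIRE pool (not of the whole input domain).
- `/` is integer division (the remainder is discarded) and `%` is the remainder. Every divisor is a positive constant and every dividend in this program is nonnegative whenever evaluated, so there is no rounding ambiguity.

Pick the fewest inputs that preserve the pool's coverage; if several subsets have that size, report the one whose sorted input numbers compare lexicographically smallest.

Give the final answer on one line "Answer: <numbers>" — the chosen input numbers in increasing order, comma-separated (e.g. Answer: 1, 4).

test 1 (n=4, p=3, z=0) fires B1->T, B3->T, B5->E, B4->F, B6->F, B8->E, B7->F; hits B1=T, B3=T, B4=F, B5=E, B6=F, B7=F, B8=E
test 2 (n=6, p=4, z=6) fires B1->F, B2->T, B3->T, B5->S, B4->T; hits B1=F, B2=T, B3=T, B4=T, B5=S
test 3 (n=6, p=4, z=0) fires B1->F, B2->T, B3->T, B5->E, B4->F, B6->T; hits B1=F, B2=T, B3=T, B4=F, B5=E, B6=T
test 4 (n=5, p=4, z=6) fires B1->T, B3->T, B5->S, B4->T; hits B1=T, B3=T, B4=T, B5=S
test 5 (n=4, p=4, z=2) fires B1->T, B3->F, B5->S, B4->T; hits B1=T, B3=F, B4=T, B5=S
test 6 (n=5, p=5, z=5) fires B1->T, B3->F, B5->S, B4->T; hits B1=T, B3=F, B4=T, B5=S
test 7 (n=5, p=4, z=2) fires B1->T, B3->F, B5->S, B4->T; hits B1=T, B3=F, B4=T, B5=S
test 8 (n=5, p=6, z=4) fires B1->T, B3->T, B5->S, B4->T; hits B1=T, B3=T, B4=T, B5=S
test 9 (n=4, p=3, z=2) fires B1->T, B3->F, B5->S, B4->T; hits B1=T, B3=F, B4=T, B5=S
test 10 (n=5, p=5, z=1) fires B1->T, B3->T, B5->S, B4->T; hits B1=T, B3=T, B4=T, B5=S
pool-wide coverage (13 outcomes): B1=T, B1=F, B2=T, B3=T, B3=F, B4=T, B4=F, B5=S, B5=E, B6=T, B6=F, B7=F, B8=E
size 1 is not enough: best union over all size-1 subsets is 7/13
size 2 is not enough: best union over all size-2 subsets is 11/13
at size 3, {1, 3, 5} reaches all 13 outcomes; every lexicographically earlier size-3 subset fails

Answer: 1, 3, 5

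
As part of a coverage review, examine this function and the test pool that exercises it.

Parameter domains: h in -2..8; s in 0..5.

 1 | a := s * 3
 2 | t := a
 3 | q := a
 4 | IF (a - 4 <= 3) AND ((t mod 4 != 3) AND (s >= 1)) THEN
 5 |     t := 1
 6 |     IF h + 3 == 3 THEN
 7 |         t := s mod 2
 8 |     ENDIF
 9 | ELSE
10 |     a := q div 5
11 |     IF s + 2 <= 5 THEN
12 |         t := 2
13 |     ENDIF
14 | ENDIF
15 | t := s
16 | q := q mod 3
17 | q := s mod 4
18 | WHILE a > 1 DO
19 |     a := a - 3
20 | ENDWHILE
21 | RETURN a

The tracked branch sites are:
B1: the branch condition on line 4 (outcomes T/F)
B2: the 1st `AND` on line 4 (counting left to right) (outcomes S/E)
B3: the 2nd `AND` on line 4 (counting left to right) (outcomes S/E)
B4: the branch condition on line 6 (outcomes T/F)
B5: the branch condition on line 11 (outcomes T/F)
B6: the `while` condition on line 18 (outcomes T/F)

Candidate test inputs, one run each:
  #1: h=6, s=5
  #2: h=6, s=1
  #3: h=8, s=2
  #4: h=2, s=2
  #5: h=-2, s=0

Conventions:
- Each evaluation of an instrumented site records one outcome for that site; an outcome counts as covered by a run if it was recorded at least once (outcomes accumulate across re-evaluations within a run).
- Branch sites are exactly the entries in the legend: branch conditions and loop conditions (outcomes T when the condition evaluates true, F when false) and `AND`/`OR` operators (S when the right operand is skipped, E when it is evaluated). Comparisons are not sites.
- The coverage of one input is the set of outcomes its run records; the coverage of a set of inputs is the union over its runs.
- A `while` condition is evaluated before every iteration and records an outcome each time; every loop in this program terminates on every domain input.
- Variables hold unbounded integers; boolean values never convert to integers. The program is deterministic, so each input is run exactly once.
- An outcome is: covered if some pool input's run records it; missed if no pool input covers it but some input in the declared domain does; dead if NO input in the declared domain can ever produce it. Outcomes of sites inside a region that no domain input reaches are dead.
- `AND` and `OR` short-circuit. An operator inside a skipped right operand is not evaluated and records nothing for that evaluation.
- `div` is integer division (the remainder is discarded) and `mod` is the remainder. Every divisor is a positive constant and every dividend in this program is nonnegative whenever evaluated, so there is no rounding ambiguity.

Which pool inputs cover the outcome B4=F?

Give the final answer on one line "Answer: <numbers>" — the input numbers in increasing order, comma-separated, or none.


input #1 (h=6, s=5): does not produce B4=F
input #2 (h=6, s=1): does not produce B4=F
input #3 (h=8, s=2): produces B4=F
input #4 (h=2, s=2): produces B4=F
input #5 (h=-2, s=0): does not produce B4=F
Answer: 3, 4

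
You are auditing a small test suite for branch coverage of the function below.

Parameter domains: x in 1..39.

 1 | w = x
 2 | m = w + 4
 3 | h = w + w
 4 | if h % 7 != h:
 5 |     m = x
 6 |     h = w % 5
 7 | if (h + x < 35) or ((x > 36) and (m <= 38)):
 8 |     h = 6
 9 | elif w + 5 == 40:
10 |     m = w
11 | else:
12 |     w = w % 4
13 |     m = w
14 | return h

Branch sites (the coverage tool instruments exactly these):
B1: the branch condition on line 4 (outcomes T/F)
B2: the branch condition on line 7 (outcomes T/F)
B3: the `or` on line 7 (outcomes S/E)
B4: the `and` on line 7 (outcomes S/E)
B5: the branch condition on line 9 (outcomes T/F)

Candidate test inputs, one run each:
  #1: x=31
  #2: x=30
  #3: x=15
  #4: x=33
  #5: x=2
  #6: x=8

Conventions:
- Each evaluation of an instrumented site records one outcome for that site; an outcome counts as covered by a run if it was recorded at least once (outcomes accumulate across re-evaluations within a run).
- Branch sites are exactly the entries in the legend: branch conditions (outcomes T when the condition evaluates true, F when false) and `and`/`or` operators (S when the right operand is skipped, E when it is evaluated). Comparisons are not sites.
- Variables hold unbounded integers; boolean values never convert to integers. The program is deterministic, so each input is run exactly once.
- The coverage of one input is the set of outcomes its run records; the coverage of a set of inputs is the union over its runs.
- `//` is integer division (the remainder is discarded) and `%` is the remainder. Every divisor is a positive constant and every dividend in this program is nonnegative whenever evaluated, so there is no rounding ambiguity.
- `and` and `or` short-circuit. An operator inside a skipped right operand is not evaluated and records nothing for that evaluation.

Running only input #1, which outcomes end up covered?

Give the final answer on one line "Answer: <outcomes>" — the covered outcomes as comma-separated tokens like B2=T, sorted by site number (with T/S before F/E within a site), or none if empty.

Running input #1 (x=31), event by event:
  B1->T, B3->S, B2->T
as a set, this run covers: B1=T, B2=T, B3=S

Answer: B1=T, B2=T, B3=S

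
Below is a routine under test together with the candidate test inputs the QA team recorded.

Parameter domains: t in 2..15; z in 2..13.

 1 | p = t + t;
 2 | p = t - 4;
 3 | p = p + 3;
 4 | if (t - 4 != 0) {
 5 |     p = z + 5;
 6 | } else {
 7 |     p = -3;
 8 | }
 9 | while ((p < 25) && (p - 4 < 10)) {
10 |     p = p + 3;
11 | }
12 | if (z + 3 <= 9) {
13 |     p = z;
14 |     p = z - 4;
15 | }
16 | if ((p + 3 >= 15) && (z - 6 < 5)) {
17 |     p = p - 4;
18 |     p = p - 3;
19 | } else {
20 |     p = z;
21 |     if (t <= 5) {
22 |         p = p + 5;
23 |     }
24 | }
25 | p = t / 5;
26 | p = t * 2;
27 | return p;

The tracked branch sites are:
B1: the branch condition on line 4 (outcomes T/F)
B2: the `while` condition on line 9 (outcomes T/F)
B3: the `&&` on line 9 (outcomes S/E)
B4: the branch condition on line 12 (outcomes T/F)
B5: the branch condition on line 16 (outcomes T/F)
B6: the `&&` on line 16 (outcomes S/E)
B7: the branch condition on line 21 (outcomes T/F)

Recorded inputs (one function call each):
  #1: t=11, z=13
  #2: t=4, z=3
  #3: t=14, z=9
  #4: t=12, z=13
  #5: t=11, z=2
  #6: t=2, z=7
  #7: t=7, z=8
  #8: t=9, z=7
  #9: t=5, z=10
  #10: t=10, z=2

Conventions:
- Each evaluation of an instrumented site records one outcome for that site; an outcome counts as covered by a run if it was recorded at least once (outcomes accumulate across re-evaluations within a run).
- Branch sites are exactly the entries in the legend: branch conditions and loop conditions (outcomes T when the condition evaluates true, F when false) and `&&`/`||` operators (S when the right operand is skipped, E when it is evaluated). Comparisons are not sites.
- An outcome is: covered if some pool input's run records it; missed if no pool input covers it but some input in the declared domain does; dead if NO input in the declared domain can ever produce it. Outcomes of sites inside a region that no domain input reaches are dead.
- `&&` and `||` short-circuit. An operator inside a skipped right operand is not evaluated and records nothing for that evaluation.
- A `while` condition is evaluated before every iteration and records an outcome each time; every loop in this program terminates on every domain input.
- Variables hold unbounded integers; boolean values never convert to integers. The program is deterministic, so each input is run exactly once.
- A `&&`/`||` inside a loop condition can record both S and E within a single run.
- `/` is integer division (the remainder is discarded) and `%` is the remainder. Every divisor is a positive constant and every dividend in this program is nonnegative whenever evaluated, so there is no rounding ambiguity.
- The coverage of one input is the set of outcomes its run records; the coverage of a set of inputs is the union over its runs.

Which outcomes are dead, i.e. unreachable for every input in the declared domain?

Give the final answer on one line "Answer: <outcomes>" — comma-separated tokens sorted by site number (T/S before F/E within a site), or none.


checking every outcome against all 168 domain inputs:
  B3=S: zero occurrences over every domain input -> dead
  reachable outcomes have witnesses, e.g. B1=T (e.g. t=2, z=2), B1=F (e.g. t=4, z=2), B2=T (e.g. t=2, z=2), B2=F (e.g. t=2, z=2)
Answer: B3=S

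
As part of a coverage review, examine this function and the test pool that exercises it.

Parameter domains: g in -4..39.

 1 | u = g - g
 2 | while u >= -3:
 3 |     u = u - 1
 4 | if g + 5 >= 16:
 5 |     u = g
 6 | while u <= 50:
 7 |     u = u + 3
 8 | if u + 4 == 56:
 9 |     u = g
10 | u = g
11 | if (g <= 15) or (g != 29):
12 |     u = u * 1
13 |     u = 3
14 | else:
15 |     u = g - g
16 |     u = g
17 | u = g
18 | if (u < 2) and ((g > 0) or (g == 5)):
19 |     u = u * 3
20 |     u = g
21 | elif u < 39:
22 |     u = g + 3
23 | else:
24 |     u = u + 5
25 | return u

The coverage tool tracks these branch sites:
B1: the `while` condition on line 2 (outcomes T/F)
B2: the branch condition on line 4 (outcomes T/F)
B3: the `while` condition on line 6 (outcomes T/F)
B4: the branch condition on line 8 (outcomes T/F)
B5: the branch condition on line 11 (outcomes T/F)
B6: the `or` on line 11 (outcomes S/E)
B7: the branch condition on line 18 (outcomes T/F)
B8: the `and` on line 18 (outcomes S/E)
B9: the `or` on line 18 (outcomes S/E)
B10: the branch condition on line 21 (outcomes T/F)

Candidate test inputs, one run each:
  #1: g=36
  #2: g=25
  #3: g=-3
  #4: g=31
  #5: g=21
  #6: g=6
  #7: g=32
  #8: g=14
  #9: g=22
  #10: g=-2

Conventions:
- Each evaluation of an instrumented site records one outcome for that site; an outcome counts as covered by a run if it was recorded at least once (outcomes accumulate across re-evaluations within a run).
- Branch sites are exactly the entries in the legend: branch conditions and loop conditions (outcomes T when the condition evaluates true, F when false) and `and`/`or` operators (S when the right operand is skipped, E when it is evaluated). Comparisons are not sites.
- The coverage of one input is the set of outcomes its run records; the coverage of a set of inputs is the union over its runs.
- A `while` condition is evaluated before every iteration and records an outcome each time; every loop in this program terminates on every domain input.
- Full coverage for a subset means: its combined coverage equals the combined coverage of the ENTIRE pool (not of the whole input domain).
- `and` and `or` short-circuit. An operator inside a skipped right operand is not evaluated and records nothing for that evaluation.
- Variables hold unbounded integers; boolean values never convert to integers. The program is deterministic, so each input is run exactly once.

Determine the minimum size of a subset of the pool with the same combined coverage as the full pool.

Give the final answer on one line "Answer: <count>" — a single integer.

input #1, g=36: events B1->T, B1->T, B1->T, B1->T, B1->F, B2->T, B3->T, B3->T, B3->T, B3->T, B3->T, B3->F, B4->F, B6->E, ...; outcomes B1=T, B1=F, B2=T, B3=T, B3=F, B4=F, B5=T, B6=E, B7=F, B8=S, B10=T
input #2, g=25: events B1->T, B1->T, B1->T, B1->T, B1->F, B2->T, B3->T, B3->T, B3->T, B3->T, B3->T, B3->T, B3->T, B3->T, ...; outcomes B1=T, B1=F, B2=T, B3=T, B3=F, B4=T, B5=T, B6=E, B7=F, B8=S, B10=T
input #3, g=-3: events B1->T, B1->T, B1->T, B1->T, B1->F, B2->F, B3->T, B3->T, B3->T, B3->T, B3->T, B3->T, B3->T, B3->T, ...; outcomes B1=T, B1=F, B2=F, B3=T, B3=F, B4=F, B5=T, B6=S, B7=F, B8=E, B9=E, B10=T
input #4, g=31: events B1->T, B1->T, B1->T, B1->T, B1->F, B2->T, B3->T, B3->T, B3->T, B3->T, B3->T, B3->T, B3->T, B3->F, ...; outcomes B1=T, B1=F, B2=T, B3=T, B3=F, B4=T, B5=T, B6=E, B7=F, B8=S, B10=T
input #5, g=21: events B1->T, B1->T, B1->T, B1->T, B1->F, B2->T, B3->T, B3->T, B3->T, B3->T, B3->T, B3->T, B3->T, B3->T, ...; outcomes B1=T, B1=F, B2=T, B3=T, B3=F, B4=F, B5=T, B6=E, B7=F, B8=S, B10=T
input #6, g=6: events B1->T, B1->T, B1->T, B1->T, B1->F, B2->F, B3->T, B3->T, B3->T, B3->T, B3->T, B3->T, B3->T, B3->T, ...; outcomes B1=T, B1=F, B2=F, B3=T, B3=F, B4=F, B5=T, B6=S, B7=F, B8=S, B10=T
input #7, g=32: events B1->T, B1->T, B1->T, B1->T, B1->F, B2->T, B3->T, B3->T, B3->T, B3->T, B3->T, B3->T, B3->T, B3->F, ...; outcomes B1=T, B1=F, B2=T, B3=T, B3=F, B4=F, B5=T, B6=E, B7=F, B8=S, B10=T
input #8, g=14: events B1->T, B1->T, B1->T, B1->T, B1->F, B2->T, B3->T, B3->T, B3->T, B3->T, B3->T, B3->T, B3->T, B3->T, ...; outcomes B1=T, B1=F, B2=T, B3=T, B3=F, B4=F, B5=T, B6=S, B7=F, B8=S, B10=T
input #9, g=22: events B1->T, B1->T, B1->T, B1->T, B1->F, B2->T, B3->T, B3->T, B3->T, B3->T, B3->T, B3->T, B3->T, B3->T, ...; outcomes B1=T, B1=F, B2=T, B3=T, B3=F, B4=T, B5=T, B6=E, B7=F, B8=S, B10=T
input #10, g=-2: events B1->T, B1->T, B1->T, B1->T, B1->F, B2->F, B3->T, B3->T, B3->T, B3->T, B3->T, B3->T, B3->T, B3->T, ...; outcomes B1=T, B1=F, B2=F, B3=T, B3=F, B4=F, B5=T, B6=S, B7=F, B8=E, B9=E, B10=T
union over all inputs: B1=T, B1=F, B2=T, B2=F, B3=T, B3=F, B4=T, B4=F, B5=T, B6=S, B6=E, B7=F, B8=S, B8=E, B9=E, B10=T (16 outcomes)
every size-1 subset falls short of the 16 outcomes (best: 12/16)
inputs {2, 3} (size 2) cover everything; no size-2 subset with a lexicographically smaller index list covers all 16

Answer: 2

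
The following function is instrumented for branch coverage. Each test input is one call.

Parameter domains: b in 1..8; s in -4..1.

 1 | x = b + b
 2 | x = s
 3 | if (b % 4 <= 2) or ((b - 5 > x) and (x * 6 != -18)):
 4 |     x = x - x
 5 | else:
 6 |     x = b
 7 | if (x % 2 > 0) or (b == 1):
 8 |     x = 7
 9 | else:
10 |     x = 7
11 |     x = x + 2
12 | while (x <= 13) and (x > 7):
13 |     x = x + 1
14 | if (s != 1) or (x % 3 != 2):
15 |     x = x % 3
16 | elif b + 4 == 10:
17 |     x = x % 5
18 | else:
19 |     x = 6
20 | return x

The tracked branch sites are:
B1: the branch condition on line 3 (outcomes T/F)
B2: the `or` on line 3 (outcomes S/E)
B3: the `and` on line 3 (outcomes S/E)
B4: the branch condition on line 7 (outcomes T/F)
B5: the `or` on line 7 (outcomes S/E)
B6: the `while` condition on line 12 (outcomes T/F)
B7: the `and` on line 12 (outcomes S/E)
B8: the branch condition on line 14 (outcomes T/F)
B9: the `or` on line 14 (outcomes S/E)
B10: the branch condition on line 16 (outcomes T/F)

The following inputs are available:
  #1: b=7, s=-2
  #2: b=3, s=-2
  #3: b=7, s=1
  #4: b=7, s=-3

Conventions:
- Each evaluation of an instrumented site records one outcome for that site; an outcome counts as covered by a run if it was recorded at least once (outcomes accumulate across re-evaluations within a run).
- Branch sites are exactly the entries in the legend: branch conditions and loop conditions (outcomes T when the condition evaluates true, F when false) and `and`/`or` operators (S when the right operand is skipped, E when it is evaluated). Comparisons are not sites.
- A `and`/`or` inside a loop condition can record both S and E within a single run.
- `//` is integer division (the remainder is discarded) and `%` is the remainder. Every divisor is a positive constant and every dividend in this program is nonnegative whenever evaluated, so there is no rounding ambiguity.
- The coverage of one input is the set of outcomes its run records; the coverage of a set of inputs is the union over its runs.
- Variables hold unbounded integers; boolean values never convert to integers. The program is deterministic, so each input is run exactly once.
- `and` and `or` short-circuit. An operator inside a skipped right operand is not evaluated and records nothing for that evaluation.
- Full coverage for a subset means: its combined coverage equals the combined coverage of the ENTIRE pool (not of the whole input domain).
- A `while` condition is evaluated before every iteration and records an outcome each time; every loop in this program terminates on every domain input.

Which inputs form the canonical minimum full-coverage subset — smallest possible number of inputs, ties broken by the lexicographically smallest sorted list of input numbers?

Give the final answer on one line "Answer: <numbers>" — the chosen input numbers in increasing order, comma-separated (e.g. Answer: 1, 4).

test 1 (b=7, s=-2) hits B1=T, B2=E, B3=E, B4=F, B5=E, B6=T, B6=F, B7=S, B7=E, B8=T, B9=S
test 2 (b=3, s=-2) hits B1=F, B2=E, B3=S, B4=T, B5=S, B6=F, B7=E, B8=T, B9=S
test 3 (b=7, s=1) hits B1=T, B2=E, B3=E, B4=F, B5=E, B6=T, B6=F, B7=S, B7=E, B8=F, B9=E, B10=F
test 4 (b=7, s=-3) hits B1=F, B2=E, B3=E, B4=T, B5=S, B6=F, B7=E, B8=T, B9=S
the full pool covers 18 outcomes: B1=T, B1=F, B2=E, B3=S, B3=E, B4=T, B4=F, B5=S, B5=E, B6=T, B6=F, B7=S, B7=E, B8=T, B8=F, B9=S, B9=E, B10=F
every size-1 subset falls short of the 18 outcomes (best: 12/18)
inputs {2, 3} (size 2) cover everything; no size-2 subset with a lexicographically smaller index list covers all 18

Answer: 2, 3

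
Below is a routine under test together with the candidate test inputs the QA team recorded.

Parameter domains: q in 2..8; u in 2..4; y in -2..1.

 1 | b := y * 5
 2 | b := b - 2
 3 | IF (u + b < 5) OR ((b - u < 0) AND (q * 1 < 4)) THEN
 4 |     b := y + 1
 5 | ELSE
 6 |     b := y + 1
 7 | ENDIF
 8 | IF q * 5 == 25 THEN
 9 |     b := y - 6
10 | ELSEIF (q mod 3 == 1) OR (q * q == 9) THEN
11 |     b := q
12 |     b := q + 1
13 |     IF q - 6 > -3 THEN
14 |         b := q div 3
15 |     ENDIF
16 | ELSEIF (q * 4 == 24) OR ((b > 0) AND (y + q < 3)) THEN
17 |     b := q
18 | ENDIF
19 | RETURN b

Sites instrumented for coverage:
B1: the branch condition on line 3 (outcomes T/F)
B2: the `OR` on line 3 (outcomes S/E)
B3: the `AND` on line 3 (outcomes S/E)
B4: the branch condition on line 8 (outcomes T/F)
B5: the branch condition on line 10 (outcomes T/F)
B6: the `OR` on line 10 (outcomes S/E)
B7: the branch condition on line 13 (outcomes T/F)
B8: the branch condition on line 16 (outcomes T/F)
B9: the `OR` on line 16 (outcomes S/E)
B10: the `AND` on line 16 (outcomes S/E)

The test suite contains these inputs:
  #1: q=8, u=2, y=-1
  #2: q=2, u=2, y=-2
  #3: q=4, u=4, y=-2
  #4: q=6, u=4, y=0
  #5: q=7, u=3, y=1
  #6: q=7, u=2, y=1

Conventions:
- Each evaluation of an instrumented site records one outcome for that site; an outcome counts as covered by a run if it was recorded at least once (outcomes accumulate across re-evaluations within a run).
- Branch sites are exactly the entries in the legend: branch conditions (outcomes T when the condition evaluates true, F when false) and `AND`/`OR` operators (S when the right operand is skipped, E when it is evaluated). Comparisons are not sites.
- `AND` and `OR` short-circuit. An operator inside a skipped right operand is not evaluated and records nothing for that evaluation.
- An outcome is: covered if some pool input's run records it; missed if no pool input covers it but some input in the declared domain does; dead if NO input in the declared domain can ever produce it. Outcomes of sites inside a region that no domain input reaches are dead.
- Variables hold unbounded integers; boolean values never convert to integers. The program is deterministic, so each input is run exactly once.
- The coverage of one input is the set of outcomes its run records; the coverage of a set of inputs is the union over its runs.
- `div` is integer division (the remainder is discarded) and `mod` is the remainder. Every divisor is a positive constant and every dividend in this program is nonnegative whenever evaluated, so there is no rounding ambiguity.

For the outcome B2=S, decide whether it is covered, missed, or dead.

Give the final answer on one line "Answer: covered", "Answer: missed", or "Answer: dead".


B2=S is recorded by pool input(s) 1, 2, 3, 4 -> covered
Answer: covered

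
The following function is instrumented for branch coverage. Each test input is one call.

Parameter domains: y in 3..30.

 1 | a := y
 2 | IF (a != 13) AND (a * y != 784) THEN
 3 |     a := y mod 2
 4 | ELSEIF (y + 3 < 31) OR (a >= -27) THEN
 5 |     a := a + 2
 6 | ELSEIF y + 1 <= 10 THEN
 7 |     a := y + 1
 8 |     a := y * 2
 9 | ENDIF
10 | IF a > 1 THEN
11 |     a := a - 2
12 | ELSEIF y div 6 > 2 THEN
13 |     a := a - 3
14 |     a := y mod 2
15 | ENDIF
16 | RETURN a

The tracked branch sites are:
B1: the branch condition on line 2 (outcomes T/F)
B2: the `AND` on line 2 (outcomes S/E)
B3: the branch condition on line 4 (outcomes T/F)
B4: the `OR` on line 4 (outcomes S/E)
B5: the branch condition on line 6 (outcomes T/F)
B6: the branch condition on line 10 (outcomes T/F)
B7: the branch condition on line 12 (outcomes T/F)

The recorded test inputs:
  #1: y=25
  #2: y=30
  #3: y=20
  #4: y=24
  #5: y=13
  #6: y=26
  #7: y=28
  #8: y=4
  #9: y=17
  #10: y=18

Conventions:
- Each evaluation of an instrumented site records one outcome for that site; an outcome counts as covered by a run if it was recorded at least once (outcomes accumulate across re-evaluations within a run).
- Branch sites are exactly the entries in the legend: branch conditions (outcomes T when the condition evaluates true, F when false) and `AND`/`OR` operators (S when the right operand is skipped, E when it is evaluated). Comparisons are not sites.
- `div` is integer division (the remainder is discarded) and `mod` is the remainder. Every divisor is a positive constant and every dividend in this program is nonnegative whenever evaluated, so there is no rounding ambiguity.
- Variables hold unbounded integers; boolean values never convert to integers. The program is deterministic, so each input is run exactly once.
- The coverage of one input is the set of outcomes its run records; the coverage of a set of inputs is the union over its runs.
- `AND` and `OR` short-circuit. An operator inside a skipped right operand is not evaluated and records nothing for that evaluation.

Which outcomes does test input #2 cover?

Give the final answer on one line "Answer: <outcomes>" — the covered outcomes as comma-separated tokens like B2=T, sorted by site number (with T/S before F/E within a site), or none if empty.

Tracing the run of input #2 (y=30):
  B2->E, B1->T, B6->F, B7->T
collecting distinct outcomes: B1=T, B2=E, B6=F, B7=T

Answer: B1=T, B2=E, B6=F, B7=T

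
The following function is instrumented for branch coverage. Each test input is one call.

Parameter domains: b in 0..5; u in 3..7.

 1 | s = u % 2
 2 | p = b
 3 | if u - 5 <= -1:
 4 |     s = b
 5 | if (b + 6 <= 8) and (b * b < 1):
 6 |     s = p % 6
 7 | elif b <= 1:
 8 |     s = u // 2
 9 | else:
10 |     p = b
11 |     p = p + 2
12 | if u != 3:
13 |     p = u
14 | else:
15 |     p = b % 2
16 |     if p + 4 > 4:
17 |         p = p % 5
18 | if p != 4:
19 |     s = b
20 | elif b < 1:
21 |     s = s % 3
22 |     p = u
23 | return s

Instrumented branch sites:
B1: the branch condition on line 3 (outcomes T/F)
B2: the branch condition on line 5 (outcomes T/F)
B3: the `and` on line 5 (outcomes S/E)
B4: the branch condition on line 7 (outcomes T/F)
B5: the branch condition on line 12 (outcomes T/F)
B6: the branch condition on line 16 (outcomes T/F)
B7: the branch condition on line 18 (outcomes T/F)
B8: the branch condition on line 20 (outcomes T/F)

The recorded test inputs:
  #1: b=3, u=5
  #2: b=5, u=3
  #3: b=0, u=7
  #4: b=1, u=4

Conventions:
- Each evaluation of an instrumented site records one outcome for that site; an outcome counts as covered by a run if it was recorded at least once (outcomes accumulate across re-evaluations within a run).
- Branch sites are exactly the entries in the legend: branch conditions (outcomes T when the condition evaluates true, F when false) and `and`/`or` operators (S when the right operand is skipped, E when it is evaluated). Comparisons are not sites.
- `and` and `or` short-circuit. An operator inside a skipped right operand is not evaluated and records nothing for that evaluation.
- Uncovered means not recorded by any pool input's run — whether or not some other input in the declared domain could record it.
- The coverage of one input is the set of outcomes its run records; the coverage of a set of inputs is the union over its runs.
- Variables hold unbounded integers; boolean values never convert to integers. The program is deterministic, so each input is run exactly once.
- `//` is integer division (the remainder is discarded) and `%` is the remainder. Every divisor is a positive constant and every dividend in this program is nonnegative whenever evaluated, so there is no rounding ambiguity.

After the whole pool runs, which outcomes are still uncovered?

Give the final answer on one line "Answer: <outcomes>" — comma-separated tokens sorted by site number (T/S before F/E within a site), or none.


input #1 (b=3, u=5): covers B1=F, B2=F, B3=S, B4=F, B5=T, B7=T
input #2 (b=5, u=3): covers B1=T, B2=F, B3=S, B4=F, B5=F, B6=T, B7=T
input #3 (b=0, u=7): covers B1=F, B2=T, B3=E, B5=T, B7=T
input #4 (b=1, u=4): covers B1=T, B2=F, B3=E, B4=T, B5=T, B7=F, B8=F
union over the pool: B1=T, B1=F, B2=T, B2=F, B3=S, B3=E, B4=T, B4=F, B5=T, B5=F, B6=T, B7=T, B7=F, B8=F
uncovered (2 of 16): B6=F, B8=T
Answer: B6=F, B8=T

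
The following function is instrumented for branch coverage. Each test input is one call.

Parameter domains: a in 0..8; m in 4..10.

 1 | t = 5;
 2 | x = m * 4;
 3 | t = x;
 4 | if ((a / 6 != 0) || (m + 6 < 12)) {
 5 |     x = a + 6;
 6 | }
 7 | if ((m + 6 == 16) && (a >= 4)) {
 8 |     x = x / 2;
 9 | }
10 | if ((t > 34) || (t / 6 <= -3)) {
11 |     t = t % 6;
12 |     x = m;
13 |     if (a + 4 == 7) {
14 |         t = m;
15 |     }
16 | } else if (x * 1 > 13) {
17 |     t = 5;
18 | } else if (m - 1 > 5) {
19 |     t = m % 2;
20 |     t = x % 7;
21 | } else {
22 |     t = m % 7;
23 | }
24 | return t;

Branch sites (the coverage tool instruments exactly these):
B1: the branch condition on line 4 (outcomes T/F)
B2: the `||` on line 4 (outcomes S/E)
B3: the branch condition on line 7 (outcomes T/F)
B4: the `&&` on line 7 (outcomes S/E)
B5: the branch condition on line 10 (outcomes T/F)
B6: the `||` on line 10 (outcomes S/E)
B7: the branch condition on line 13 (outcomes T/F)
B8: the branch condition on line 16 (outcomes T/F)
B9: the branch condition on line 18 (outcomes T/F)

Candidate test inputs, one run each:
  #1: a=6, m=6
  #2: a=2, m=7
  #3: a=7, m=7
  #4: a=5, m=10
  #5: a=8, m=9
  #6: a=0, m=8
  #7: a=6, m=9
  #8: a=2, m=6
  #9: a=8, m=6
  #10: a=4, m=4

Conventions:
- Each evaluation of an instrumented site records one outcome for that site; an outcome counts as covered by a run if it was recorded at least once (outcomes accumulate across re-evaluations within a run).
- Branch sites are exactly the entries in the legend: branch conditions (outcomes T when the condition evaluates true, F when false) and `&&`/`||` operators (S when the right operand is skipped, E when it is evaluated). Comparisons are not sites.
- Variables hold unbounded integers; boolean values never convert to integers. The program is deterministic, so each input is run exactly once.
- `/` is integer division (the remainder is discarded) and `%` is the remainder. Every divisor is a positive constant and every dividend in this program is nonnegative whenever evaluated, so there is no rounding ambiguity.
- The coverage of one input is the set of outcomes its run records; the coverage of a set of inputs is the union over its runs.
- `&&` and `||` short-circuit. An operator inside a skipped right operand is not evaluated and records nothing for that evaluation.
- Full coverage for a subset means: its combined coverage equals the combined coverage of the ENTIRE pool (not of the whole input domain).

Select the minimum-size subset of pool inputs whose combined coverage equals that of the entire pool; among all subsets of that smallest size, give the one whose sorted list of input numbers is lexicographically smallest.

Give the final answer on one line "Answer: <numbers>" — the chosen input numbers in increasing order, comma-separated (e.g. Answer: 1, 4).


input #1 (a=6, m=6): events B2->S, B1->T, B4->S, B3->F, B6->E, B5->F, B8->F, B9->F; covers B1=T, B2=S, B3=F, B4=S, B5=F, B6=E, B8=F, B9=F
input #2 (a=2, m=7): events B2->E, B1->F, B4->S, B3->F, B6->E, B5->F, B8->T; covers B1=F, B2=E, B3=F, B4=S, B5=F, B6=E, B8=T
input #3 (a=7, m=7): events B2->S, B1->T, B4->S, B3->F, B6->E, B5->F, B8->F, B9->T; covers B1=T, B2=S, B3=F, B4=S, B5=F, B6=E, B8=F, B9=T
input #4 (a=5, m=10): events B2->E, B1->F, B4->E, B3->T, B6->S, B5->T, B7->F; covers B1=F, B2=E, B3=T, B4=E, B5=T, B6=S, B7=F
input #5 (a=8, m=9): events B2->S, B1->T, B4->S, B3->F, B6->S, B5->T, B7->F; covers B1=T, B2=S, B3=F, B4=S, B5=T, B6=S, B7=F
input #6 (a=0, m=8): events B2->E, B1->F, B4->S, B3->F, B6->E, B5->F, B8->T; covers B1=F, B2=E, B3=F, B4=S, B5=F, B6=E, B8=T
input #7 (a=6, m=9): events B2->S, B1->T, B4->S, B3->F, B6->S, B5->T, B7->F; covers B1=T, B2=S, B3=F, B4=S, B5=T, B6=S, B7=F
input #8 (a=2, m=6): events B2->E, B1->F, B4->S, B3->F, B6->E, B5->F, B8->T; covers B1=F, B2=E, B3=F, B4=S, B5=F, B6=E, B8=T
input #9 (a=8, m=6): events B2->S, B1->T, B4->S, B3->F, B6->E, B5->F, B8->T; covers B1=T, B2=S, B3=F, B4=S, B5=F, B6=E, B8=T
input #10 (a=4, m=4): events B2->E, B1->T, B4->S, B3->F, B6->E, B5->F, B8->F, B9->F; covers B1=T, B2=E, B3=F, B4=S, B5=F, B6=E, B8=F, B9=F
pool-wide coverage (17 outcomes): B1=T, B1=F, B2=S, B2=E, B3=T, B3=F, B4=S, B4=E, B5=T, B5=F, B6=S, B6=E, B7=F, B8=T, B8=F, B9=T, B9=F
checked all size-1 subsets: none covers 17 outcomes (max 8/17)
checked all size-2 subsets: none covers 17 outcomes (max 15/17)
checked all size-3 subsets: none covers 17 outcomes (max 16/17)
inputs {1, 2, 3, 4} (size 4) cover everything; no size-4 subset with a lexicographically smaller index list covers all 17
Answer: 1, 2, 3, 4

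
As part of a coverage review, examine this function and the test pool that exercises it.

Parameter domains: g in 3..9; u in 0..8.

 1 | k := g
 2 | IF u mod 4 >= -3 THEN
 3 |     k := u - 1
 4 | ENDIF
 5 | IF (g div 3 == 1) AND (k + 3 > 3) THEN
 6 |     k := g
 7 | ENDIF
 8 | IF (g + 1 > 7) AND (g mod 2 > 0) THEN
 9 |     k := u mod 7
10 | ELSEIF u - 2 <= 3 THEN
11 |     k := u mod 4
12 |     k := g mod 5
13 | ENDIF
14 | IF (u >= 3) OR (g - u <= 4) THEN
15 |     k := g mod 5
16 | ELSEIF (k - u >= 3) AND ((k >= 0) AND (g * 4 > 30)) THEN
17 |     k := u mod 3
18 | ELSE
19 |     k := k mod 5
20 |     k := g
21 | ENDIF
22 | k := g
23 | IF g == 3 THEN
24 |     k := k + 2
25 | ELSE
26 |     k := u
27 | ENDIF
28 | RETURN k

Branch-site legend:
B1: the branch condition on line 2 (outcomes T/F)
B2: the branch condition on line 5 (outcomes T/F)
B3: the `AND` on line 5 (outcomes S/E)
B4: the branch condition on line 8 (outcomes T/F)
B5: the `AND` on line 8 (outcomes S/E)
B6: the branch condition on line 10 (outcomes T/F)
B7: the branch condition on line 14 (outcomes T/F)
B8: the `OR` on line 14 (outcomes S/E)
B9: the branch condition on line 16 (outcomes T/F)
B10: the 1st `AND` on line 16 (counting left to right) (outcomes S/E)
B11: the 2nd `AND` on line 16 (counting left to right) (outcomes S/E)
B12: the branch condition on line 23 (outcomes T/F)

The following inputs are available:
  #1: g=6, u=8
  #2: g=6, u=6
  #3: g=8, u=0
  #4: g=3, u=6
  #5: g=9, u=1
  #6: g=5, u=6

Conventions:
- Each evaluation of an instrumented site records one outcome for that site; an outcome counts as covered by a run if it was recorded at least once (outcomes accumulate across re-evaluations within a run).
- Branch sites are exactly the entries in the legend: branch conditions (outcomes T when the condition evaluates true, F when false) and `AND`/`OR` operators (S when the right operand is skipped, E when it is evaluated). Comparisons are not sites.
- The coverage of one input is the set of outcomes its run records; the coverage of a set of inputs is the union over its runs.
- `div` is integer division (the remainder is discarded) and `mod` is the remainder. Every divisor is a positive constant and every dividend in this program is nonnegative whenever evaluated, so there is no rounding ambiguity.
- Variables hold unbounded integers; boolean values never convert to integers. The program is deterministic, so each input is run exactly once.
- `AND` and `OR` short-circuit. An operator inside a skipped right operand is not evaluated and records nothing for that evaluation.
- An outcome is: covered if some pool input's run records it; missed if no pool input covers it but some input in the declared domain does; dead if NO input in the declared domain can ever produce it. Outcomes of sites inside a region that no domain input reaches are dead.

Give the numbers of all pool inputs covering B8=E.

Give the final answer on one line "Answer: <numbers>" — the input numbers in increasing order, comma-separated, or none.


input #1 (g=6, u=8): misses B8=E
input #2 (g=6, u=6): misses B8=E
input #3 (g=8, u=0): covers B8=E
input #4 (g=3, u=6): misses B8=E
input #5 (g=9, u=1): covers B8=E
input #6 (g=5, u=6): misses B8=E
Answer: 3, 5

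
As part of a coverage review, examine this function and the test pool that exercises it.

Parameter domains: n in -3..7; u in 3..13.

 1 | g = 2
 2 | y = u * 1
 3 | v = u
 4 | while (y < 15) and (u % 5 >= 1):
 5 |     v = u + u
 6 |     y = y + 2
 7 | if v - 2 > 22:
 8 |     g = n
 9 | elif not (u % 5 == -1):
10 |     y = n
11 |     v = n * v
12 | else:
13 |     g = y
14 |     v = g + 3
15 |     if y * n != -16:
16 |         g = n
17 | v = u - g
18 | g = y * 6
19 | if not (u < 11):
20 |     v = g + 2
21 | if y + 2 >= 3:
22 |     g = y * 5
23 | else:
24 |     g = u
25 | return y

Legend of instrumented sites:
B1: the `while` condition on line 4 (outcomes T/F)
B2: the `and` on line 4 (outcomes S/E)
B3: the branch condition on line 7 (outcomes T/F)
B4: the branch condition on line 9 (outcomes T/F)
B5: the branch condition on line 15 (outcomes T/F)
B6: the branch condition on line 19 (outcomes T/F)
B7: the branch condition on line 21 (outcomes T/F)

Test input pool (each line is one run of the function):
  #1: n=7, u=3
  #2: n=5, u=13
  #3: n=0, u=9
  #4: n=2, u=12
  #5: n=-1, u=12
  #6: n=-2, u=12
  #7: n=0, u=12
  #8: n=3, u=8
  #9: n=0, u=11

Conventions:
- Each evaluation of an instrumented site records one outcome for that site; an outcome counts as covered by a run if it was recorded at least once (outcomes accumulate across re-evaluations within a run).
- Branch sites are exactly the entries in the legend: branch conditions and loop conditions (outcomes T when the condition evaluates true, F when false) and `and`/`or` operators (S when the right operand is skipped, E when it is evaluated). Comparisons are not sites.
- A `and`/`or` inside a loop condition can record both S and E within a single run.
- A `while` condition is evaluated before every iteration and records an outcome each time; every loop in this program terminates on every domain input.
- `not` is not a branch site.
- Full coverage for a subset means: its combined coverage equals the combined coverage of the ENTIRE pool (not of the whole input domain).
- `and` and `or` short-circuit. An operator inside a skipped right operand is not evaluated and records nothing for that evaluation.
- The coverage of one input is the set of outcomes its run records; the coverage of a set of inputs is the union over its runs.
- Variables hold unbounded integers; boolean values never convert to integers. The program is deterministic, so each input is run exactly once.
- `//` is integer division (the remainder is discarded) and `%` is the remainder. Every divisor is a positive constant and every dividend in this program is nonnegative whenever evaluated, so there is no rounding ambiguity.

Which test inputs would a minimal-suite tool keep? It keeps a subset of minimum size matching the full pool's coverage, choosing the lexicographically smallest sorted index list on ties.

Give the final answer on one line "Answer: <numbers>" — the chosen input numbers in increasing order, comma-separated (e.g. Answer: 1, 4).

test 1 (n=7, u=3) fires B2->E, B1->T, B2->E, B1->T, B2->E, B1->T, B2->E, B1->T, B2->E, B1->T, B2->E, B1->T, B2->S, B1->F, ...; hits B1=T, B1=F, B2=S, B2=E, B3=F, B4=T, B6=F, B7=T
test 2 (n=5, u=13) fires B2->E, B1->T, B2->S, B1->F, B3->T, B6->T, B7->T; hits B1=T, B1=F, B2=S, B2=E, B3=T, B6=T, B7=T
test 3 (n=0, u=9) fires B2->E, B1->T, B2->E, B1->T, B2->E, B1->T, B2->S, B1->F, B3->F, B4->T, B6->F, B7->F; hits B1=T, B1=F, B2=S, B2=E, B3=F, B4=T, B6=F, B7=F
test 4 (n=2, u=12) fires B2->E, B1->T, B2->E, B1->T, B2->S, B1->F, B3->F, B4->T, B6->T, B7->T; hits B1=T, B1=F, B2=S, B2=E, B3=F, B4=T, B6=T, B7=T
test 5 (n=-1, u=12) fires B2->E, B1->T, B2->E, B1->T, B2->S, B1->F, B3->F, B4->T, B6->T, B7->F; hits B1=T, B1=F, B2=S, B2=E, B3=F, B4=T, B6=T, B7=F
test 6 (n=-2, u=12) fires B2->E, B1->T, B2->E, B1->T, B2->S, B1->F, B3->F, B4->T, B6->T, B7->F; hits B1=T, B1=F, B2=S, B2=E, B3=F, B4=T, B6=T, B7=F
test 7 (n=0, u=12) fires B2->E, B1->T, B2->E, B1->T, B2->S, B1->F, B3->F, B4->T, B6->T, B7->F; hits B1=T, B1=F, B2=S, B2=E, B3=F, B4=T, B6=T, B7=F
test 8 (n=3, u=8) fires B2->E, B1->T, B2->E, B1->T, B2->E, B1->T, B2->E, B1->T, B2->S, B1->F, B3->F, B4->T, B6->F, B7->T; hits B1=T, B1=F, B2=S, B2=E, B3=F, B4=T, B6=F, B7=T
test 9 (n=0, u=11) fires B2->E, B1->T, B2->E, B1->T, B2->S, B1->F, B3->F, B4->T, B6->T, B7->F; hits B1=T, B1=F, B2=S, B2=E, B3=F, B4=T, B6=T, B7=F
the full pool covers 11 outcomes: B1=T, B1=F, B2=S, B2=E, B3=T, B3=F, B4=T, B6=T, B6=F, B7=T, B7=F
no size-1 subset reaches all 11 outcomes (best union: 8/11)
inputs {2, 3} (size 2) cover everything; no size-2 subset with a lexicographically smaller index list covers all 11

Answer: 2, 3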